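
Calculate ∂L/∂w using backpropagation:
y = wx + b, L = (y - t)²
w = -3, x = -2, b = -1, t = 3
∂L/∂w = -8

y = wx + b = (-3)(-2) + -1 = 5
∂L/∂y = 2(y - t) = 2(5 - 3) = 4
∂y/∂w = x = -2
∂L/∂w = ∂L/∂y · ∂y/∂w = 4 × -2 = -8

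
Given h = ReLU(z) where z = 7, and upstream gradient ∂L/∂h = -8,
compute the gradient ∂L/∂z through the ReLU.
∂L/∂z = -8

h = ReLU(7) = 7
Since z > 0: ∂h/∂z = 1
∂L/∂z = ∂L/∂h · ∂h/∂z = -8 × 1 = -8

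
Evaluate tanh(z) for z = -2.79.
-0.9925

tanh(-2.79) = (e^(-2.79) - e^(2.79))/(e^(-2.79) + e^(2.79)) = -0.9925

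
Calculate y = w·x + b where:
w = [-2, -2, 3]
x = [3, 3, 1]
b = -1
y = -10

y = (-2)(3) + (-2)(3) + (3)(1) + -1 = -10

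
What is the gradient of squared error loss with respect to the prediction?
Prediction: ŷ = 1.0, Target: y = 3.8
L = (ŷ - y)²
∂L/∂ŷ = -5.6

∂L/∂ŷ = 2(ŷ - y) = 2(1.0 - 3.8) = 2(-2.8) = -5.6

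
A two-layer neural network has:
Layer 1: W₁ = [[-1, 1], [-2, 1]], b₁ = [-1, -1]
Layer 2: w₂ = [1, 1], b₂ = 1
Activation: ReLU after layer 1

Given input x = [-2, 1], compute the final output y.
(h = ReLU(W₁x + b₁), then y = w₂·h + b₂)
y = 7

Layer 1 pre-activation: z₁ = [2, 4]
After ReLU: h = [2, 4]
Layer 2 output: y = 1×2 + 1×4 + 1 = 7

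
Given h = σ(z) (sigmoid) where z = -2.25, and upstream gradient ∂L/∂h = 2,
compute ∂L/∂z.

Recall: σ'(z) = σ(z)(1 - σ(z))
∂L/∂z = 0.1725

σ(-2.25) = 0.09535
σ'(-2.25) = σ(-2.25)(1 - σ(-2.25)) = 0.09535 × 0.9047 = 0.08626
∂L/∂z = ∂L/∂h · σ'(z) = 2 × 0.08626 = 0.1725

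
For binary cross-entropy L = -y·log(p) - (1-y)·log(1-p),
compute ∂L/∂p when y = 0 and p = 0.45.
∂L/∂p = 1.818

∂L/∂p = -y/p + (1-y)/(1-p) = 0 + 1/0.55 = 1.818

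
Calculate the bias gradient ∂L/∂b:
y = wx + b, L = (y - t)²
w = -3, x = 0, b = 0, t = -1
∂L/∂b = 2

y = wx + b = (-3)(0) + 0 = 0
∂L/∂y = 2(y - t) = 2(0 - -1) = 2
∂y/∂b = 1
∂L/∂b = ∂L/∂y · ∂y/∂b = 2 × 1 = 2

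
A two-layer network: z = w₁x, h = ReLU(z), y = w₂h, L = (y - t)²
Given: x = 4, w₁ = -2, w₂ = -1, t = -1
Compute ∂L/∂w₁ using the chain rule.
∂L/∂w₁ = 0

Forward pass:
z = w₁x = -2×4 = -8
h = ReLU(-8) = 0
y = w₂h = -1×0 = 0

Backward pass:
∂L/∂y = 2(y - t) = 2(0 - -1) = 2
∂y/∂h = w₂ = -1
∂h/∂z = 0 (ReLU derivative)
∂z/∂w₁ = x = 4

∂L/∂w₁ = 2 × -1 × 0 × 4 = 0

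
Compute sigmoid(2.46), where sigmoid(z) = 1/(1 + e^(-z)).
0.9213

sigmoid(2.46) = 1/(1 + e^(-2.46)) = 1/(1 + 0.08543) = 0.9213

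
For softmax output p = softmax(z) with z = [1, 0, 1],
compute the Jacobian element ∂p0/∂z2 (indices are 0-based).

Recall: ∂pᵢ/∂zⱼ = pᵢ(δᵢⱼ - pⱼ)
∂p0/∂z2 = -0.1784

p = softmax(z) = [0.4223, 0.1554, 0.4223]
p0 = 0.4223, p2 = 0.4223

∂p0/∂z2 = -p0 × p2 = -0.4223 × 0.4223 = -0.1784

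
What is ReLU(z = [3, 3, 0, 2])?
h = [3, 3, 0, 2]

ReLU applied element-wise: max(0,3)=3, max(0,3)=3, max(0,0)=0, max(0,2)=2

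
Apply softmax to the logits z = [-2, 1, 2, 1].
p = [0.0104, 0.2097, 0.5701, 0.2097]

exp(z) = [0.1353, 2.718, 7.389, 2.718]
Sum = 12.96
p = [0.0104, 0.2097, 0.5701, 0.2097]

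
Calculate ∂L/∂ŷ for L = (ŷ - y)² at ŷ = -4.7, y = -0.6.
∂L/∂ŷ = -8.2

∂L/∂ŷ = 2(ŷ - y) = 2(-4.7 - -0.6) = 2(-4.1) = -8.2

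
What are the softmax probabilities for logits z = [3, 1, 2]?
p = [0.6652, 0.09, 0.2447]

exp(z) = [20.09, 2.718, 7.389]
Sum = 30.19
p = [0.6652, 0.09, 0.2447]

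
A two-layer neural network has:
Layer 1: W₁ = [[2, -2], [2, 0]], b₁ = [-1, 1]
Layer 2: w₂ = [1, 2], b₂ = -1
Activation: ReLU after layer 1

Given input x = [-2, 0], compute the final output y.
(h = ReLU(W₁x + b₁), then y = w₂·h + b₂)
y = -1

Layer 1 pre-activation: z₁ = [-5, -3]
After ReLU: h = [0, 0]
Layer 2 output: y = 1×0 + 2×0 + -1 = -1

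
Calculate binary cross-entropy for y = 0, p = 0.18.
L = 0.1985

L = -0·log(0.18) - 1·log(0.82) = -log(0.82) = 0.1985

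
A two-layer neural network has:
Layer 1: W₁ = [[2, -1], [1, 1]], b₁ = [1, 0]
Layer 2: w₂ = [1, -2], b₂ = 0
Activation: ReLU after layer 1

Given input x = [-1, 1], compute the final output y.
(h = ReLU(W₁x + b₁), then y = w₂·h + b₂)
y = 0

Layer 1 pre-activation: z₁ = [-2, 0]
After ReLU: h = [0, 0]
Layer 2 output: y = 1×0 + -2×0 + 0 = 0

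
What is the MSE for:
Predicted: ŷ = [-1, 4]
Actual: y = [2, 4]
MSE = 4.5

MSE = (1/2)((-1-2)² + (4-4)²) = (1/2)(9 + 0) = 4.5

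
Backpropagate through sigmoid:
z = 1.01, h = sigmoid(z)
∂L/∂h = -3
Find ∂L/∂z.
∂L/∂z = -0.5871

σ(1.01) = 0.733
σ'(1.01) = σ(1.01)(1 - σ(1.01)) = 0.733 × 0.267 = 0.1957
∂L/∂z = ∂L/∂h · σ'(z) = -3 × 0.1957 = -0.5871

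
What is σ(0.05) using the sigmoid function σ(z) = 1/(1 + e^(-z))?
0.5125

sigmoid(0.05) = 1/(1 + e^(-0.05)) = 1/(1 + 0.9512) = 0.5125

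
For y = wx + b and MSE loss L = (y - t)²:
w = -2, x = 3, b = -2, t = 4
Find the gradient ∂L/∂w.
∂L/∂w = -72

y = wx + b = (-2)(3) + -2 = -8
∂L/∂y = 2(y - t) = 2(-8 - 4) = -24
∂y/∂w = x = 3
∂L/∂w = ∂L/∂y · ∂y/∂w = -24 × 3 = -72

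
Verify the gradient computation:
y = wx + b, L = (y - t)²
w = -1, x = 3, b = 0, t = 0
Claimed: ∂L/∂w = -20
Incorrect

y = (-1)(3) + 0 = -3
∂L/∂y = 2(y - t) = 2(-3 - 0) = -6
∂y/∂w = x = 3
∂L/∂w = -6 × 3 = -18

Claimed value: -20
Incorrect: The correct gradient is -18.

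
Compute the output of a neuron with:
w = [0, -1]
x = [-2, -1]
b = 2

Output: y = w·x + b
y = 3

y = (0)(-2) + (-1)(-1) + 2 = 3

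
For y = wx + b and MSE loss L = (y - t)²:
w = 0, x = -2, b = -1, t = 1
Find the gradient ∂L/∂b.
∂L/∂b = -4

y = wx + b = (0)(-2) + -1 = -1
∂L/∂y = 2(y - t) = 2(-1 - 1) = -4
∂y/∂b = 1
∂L/∂b = ∂L/∂y · ∂y/∂b = -4 × 1 = -4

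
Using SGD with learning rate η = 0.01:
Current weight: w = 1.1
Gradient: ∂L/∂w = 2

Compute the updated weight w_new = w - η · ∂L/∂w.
w_new = 1.08

w_new = w - η·∂L/∂w = 1.1 - 0.01×(2) = 1.1 - (0.02) = 1.08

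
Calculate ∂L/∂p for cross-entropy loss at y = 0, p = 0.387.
∂L/∂p = 1.631

∂L/∂p = -y/p + (1-y)/(1-p) = 0 + 1/0.613 = 1.631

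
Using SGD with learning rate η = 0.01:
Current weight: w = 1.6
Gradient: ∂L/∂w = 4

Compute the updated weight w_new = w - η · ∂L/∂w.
w_new = 1.56

w_new = w - η·∂L/∂w = 1.6 - 0.01×(4) = 1.6 - (0.04) = 1.56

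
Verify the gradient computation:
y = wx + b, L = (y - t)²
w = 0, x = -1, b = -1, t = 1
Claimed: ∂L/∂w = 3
Incorrect

y = (0)(-1) + -1 = -1
∂L/∂y = 2(y - t) = 2(-1 - 1) = -4
∂y/∂w = x = -1
∂L/∂w = -4 × -1 = 4

Claimed value: 3
Incorrect: The correct gradient is 4.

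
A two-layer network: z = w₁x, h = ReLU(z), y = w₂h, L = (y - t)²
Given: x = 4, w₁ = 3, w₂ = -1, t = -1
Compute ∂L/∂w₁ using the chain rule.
∂L/∂w₁ = 88

Forward pass:
z = w₁x = 3×4 = 12
h = ReLU(12) = 12
y = w₂h = -1×12 = -12

Backward pass:
∂L/∂y = 2(y - t) = 2(-12 - -1) = -22
∂y/∂h = w₂ = -1
∂h/∂z = 1 (ReLU derivative)
∂z/∂w₁ = x = 4

∂L/∂w₁ = -22 × -1 × 1 × 4 = 88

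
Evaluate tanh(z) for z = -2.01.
-0.9647

tanh(-2.01) = (e^(-2.01) - e^(2.01))/(e^(-2.01) + e^(2.01)) = -0.9647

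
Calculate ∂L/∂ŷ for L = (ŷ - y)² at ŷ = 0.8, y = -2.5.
∂L/∂ŷ = 6.6

∂L/∂ŷ = 2(ŷ - y) = 2(0.8 - -2.5) = 2(3.3) = 6.6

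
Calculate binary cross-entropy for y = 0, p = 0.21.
L = 0.2357

L = -0·log(0.21) - 1·log(0.79) = -log(0.79) = 0.2357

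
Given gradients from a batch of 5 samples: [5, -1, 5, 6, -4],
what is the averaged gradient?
Average gradient = 2.2

Average = (1/5)(5 + -1 + 5 + 6 + -4) = 11/5 = 2.2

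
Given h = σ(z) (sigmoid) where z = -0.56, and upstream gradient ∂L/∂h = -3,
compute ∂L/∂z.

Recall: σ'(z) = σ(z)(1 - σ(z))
∂L/∂z = -0.6941

σ(-0.56) = 0.3635
σ'(-0.56) = σ(-0.56)(1 - σ(-0.56)) = 0.3635 × 0.6365 = 0.2314
∂L/∂z = ∂L/∂h · σ'(z) = -3 × 0.2314 = -0.6941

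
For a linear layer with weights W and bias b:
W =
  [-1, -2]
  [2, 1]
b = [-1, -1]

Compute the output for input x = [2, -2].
y = [1, 1]

Wx = [-1×2 + -2×-2, 2×2 + 1×-2]
   = [2, 2]
y = Wx + b = [2 + -1, 2 + -1] = [1, 1]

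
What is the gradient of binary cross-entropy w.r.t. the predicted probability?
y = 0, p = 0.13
∂L/∂p = 1.149

∂L/∂p = -y/p + (1-y)/(1-p) = 0 + 1/0.87 = 1.149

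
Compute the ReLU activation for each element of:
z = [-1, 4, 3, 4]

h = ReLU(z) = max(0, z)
h = [0, 4, 3, 4]

ReLU applied element-wise: max(0,-1)=0, max(0,4)=4, max(0,3)=3, max(0,4)=4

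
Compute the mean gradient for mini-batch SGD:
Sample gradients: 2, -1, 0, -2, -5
Average gradient = -1.2

Average = (1/5)(2 + -1 + 0 + -2 + -5) = -6/5 = -1.2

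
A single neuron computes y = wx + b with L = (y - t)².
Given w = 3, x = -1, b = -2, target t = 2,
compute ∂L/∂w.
∂L/∂w = 14

y = wx + b = (3)(-1) + -2 = -5
∂L/∂y = 2(y - t) = 2(-5 - 2) = -14
∂y/∂w = x = -1
∂L/∂w = ∂L/∂y · ∂y/∂w = -14 × -1 = 14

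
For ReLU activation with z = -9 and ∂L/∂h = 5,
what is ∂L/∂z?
∂L/∂z = 0

h = ReLU(-9) = 0
Since z < 0: ∂h/∂z = 0
∂L/∂z = ∂L/∂h · ∂h/∂z = 5 × 0 = 0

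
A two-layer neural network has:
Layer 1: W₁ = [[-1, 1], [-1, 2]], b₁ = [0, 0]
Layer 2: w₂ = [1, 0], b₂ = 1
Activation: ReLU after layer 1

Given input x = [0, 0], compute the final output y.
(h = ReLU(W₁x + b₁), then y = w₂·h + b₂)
y = 1

Layer 1 pre-activation: z₁ = [0, 0]
After ReLU: h = [0, 0]
Layer 2 output: y = 1×0 + 0×0 + 1 = 1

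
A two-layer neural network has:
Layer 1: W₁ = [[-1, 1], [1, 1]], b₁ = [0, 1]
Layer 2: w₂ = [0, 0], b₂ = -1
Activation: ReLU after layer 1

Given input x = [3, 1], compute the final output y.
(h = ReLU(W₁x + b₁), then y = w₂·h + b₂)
y = -1

Layer 1 pre-activation: z₁ = [-2, 5]
After ReLU: h = [0, 5]
Layer 2 output: y = 0×0 + 0×5 + -1 = -1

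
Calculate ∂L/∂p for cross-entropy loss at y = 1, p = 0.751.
∂L/∂p = -1.332

∂L/∂p = -y/p + (1-y)/(1-p) = -1/0.751 + 0 = -1.332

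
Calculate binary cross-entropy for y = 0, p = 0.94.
L = 2.813

L = -0·log(0.94) - 1·log(0.06) = -log(0.06) = 2.813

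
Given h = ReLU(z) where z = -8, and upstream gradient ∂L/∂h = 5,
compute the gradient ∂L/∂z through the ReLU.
∂L/∂z = 0

h = ReLU(-8) = 0
Since z < 0: ∂h/∂z = 0
∂L/∂z = ∂L/∂h · ∂h/∂z = 5 × 0 = 0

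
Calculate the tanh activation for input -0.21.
-0.207

tanh(-0.21) = (e^(-0.21) - e^(0.21))/(e^(-0.21) + e^(0.21)) = -0.207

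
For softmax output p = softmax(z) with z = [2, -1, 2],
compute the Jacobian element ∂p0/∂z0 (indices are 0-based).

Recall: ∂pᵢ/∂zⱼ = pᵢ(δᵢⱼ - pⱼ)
∂p0/∂z0 = 0.2499

p = softmax(z) = [0.4879, 0.02429, 0.4879]
p0 = 0.4879

∂p0/∂z0 = p0(1 - p0) = 0.4879 × (1 - 0.4879) = 0.2499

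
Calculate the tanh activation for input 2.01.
0.9647

tanh(2.01) = (e^(2.01) - e^(-2.01))/(e^(2.01) + e^(-2.01)) = 0.9647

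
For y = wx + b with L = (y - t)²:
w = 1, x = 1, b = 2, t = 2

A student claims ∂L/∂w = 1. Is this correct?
Incorrect

y = (1)(1) + 2 = 3
∂L/∂y = 2(y - t) = 2(3 - 2) = 2
∂y/∂w = x = 1
∂L/∂w = 2 × 1 = 2

Claimed value: 1
Incorrect: The correct gradient is 2.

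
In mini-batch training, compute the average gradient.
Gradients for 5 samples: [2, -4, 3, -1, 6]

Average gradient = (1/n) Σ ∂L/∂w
Average gradient = 1.2

Average = (1/5)(2 + -4 + 3 + -1 + 6) = 6/5 = 1.2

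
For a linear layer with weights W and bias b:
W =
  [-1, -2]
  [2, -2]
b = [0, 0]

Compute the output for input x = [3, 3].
y = [-9, 0]

Wx = [-1×3 + -2×3, 2×3 + -2×3]
   = [-9, 0]
y = Wx + b = [-9 + 0, 0 + 0] = [-9, 0]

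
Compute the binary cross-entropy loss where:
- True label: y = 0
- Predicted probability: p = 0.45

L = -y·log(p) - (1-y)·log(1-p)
L = 0.5978

L = -0·log(0.45) - 1·log(0.55) = -log(0.55) = 0.5978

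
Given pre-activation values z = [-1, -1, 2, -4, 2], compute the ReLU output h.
h = [0, 0, 2, 0, 2]

ReLU applied element-wise: max(0,-1)=0, max(0,-1)=0, max(0,2)=2, max(0,-4)=0, max(0,2)=2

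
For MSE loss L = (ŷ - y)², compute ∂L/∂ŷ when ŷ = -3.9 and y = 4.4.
∂L/∂ŷ = -16.6

∂L/∂ŷ = 2(ŷ - y) = 2(-3.9 - 4.4) = 2(-8.3) = -16.6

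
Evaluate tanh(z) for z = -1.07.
-0.7895

tanh(-1.07) = (e^(-1.07) - e^(1.07))/(e^(-1.07) + e^(1.07)) = -0.7895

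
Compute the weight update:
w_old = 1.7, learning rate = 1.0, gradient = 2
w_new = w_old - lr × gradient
w_new = -0.3

w_new = w - η·∂L/∂w = 1.7 - 1.0×(2) = 1.7 - (2) = -0.3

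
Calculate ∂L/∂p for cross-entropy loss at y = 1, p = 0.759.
∂L/∂p = -1.318

∂L/∂p = -y/p + (1-y)/(1-p) = -1/0.759 + 0 = -1.318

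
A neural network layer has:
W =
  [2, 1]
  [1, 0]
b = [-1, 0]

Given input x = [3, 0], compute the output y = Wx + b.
y = [5, 3]

Wx = [2×3 + 1×0, 1×3 + 0×0]
   = [6, 3]
y = Wx + b = [6 + -1, 3 + 0] = [5, 3]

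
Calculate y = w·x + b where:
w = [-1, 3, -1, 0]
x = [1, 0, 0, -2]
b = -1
y = -2

y = (-1)(1) + (3)(0) + (-1)(0) + (0)(-2) + -1 = -2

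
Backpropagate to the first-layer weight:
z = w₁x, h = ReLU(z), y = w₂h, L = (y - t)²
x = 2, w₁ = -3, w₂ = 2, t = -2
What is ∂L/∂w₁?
∂L/∂w₁ = 0

Forward pass:
z = w₁x = -3×2 = -6
h = ReLU(-6) = 0
y = w₂h = 2×0 = 0

Backward pass:
∂L/∂y = 2(y - t) = 2(0 - -2) = 4
∂y/∂h = w₂ = 2
∂h/∂z = 0 (ReLU derivative)
∂z/∂w₁ = x = 2

∂L/∂w₁ = 4 × 2 × 0 × 2 = 0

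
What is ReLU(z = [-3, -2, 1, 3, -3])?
h = [0, 0, 1, 3, 0]

ReLU applied element-wise: max(0,-3)=0, max(0,-2)=0, max(0,1)=1, max(0,3)=3, max(0,-3)=0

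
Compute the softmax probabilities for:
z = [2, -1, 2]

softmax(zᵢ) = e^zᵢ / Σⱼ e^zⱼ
p = [0.4879, 0.0243, 0.4879]

exp(z) = [7.389, 0.3679, 7.389]
Sum = 15.15
p = [0.4879, 0.0243, 0.4879]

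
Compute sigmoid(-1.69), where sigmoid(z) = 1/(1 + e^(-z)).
0.1558

sigmoid(-1.69) = 1/(1 + e^(1.69)) = 1/(1 + 5.419) = 0.1558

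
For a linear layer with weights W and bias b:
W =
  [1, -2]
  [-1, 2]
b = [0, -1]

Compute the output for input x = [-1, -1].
y = [1, -2]

Wx = [1×-1 + -2×-1, -1×-1 + 2×-1]
   = [1, -1]
y = Wx + b = [1 + 0, -1 + -1] = [1, -2]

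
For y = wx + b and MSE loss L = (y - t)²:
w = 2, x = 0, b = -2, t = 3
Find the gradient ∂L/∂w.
∂L/∂w = 0

y = wx + b = (2)(0) + -2 = -2
∂L/∂y = 2(y - t) = 2(-2 - 3) = -10
∂y/∂w = x = 0
∂L/∂w = ∂L/∂y · ∂y/∂w = -10 × 0 = 0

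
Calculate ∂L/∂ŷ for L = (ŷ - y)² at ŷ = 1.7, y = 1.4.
∂L/∂ŷ = 0.6

∂L/∂ŷ = 2(ŷ - y) = 2(1.7 - 1.4) = 2(0.3) = 0.6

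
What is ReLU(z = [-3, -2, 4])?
h = [0, 0, 4]

ReLU applied element-wise: max(0,-3)=0, max(0,-2)=0, max(0,4)=4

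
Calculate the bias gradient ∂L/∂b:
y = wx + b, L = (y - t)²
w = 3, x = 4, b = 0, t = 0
∂L/∂b = 24

y = wx + b = (3)(4) + 0 = 12
∂L/∂y = 2(y - t) = 2(12 - 0) = 24
∂y/∂b = 1
∂L/∂b = ∂L/∂y · ∂y/∂b = 24 × 1 = 24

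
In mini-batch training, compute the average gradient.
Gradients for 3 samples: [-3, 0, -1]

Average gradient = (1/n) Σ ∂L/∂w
Average gradient = -1.333

Average = (1/3)(-3 + 0 + -1) = -4/3 = -1.333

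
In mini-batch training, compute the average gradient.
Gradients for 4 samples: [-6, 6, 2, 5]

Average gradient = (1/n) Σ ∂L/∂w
Average gradient = 1.75

Average = (1/4)(-6 + 6 + 2 + 5) = 7/4 = 1.75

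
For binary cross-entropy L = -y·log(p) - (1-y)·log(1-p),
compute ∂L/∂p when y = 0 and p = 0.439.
∂L/∂p = 1.783

∂L/∂p = -y/p + (1-y)/(1-p) = 0 + 1/0.561 = 1.783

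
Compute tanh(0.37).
0.354

tanh(0.37) = (e^(0.37) - e^(-0.37))/(e^(0.37) + e^(-0.37)) = 0.354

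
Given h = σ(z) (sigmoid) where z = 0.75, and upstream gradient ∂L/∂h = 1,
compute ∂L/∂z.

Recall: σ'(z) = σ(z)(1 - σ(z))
∂L/∂z = 0.2179

σ(0.75) = 0.6792
σ'(0.75) = σ(0.75)(1 - σ(0.75)) = 0.6792 × 0.3208 = 0.2179
∂L/∂z = ∂L/∂h · σ'(z) = 1 × 0.2179 = 0.2179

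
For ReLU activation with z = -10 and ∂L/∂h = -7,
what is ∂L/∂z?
∂L/∂z = 0

h = ReLU(-10) = 0
Since z < 0: ∂h/∂z = 0
∂L/∂z = ∂L/∂h · ∂h/∂z = -7 × 0 = 0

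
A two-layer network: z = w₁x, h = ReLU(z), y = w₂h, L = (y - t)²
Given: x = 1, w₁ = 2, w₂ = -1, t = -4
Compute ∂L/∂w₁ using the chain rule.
∂L/∂w₁ = -4

Forward pass:
z = w₁x = 2×1 = 2
h = ReLU(2) = 2
y = w₂h = -1×2 = -2

Backward pass:
∂L/∂y = 2(y - t) = 2(-2 - -4) = 4
∂y/∂h = w₂ = -1
∂h/∂z = 1 (ReLU derivative)
∂z/∂w₁ = x = 1

∂L/∂w₁ = 4 × -1 × 1 × 1 = -4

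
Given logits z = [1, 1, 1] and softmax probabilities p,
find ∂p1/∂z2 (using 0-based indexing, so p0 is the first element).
∂p1/∂z2 = -0.1111

p = softmax(z) = [0.3333, 0.3333, 0.3333]
p1 = 0.3333, p2 = 0.3333

∂p1/∂z2 = -p1 × p2 = -0.3333 × 0.3333 = -0.1111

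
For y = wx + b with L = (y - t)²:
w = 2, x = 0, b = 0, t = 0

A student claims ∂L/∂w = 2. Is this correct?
Incorrect

y = (2)(0) + 0 = 0
∂L/∂y = 2(y - t) = 2(0 - 0) = 0
∂y/∂w = x = 0
∂L/∂w = 0 × 0 = 0

Claimed value: 2
Incorrect: The correct gradient is 0.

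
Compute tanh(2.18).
0.9748

tanh(2.18) = (e^(2.18) - e^(-2.18))/(e^(2.18) + e^(-2.18)) = 0.9748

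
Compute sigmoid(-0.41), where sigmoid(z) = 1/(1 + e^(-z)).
0.3989

sigmoid(-0.41) = 1/(1 + e^(0.41)) = 1/(1 + 1.507) = 0.3989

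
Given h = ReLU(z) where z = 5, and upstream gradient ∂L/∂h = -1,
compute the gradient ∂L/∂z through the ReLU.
∂L/∂z = -1

h = ReLU(5) = 5
Since z > 0: ∂h/∂z = 1
∂L/∂z = ∂L/∂h · ∂h/∂z = -1 × 1 = -1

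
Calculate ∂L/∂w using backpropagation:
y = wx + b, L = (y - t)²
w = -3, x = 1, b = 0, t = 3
∂L/∂w = -12

y = wx + b = (-3)(1) + 0 = -3
∂L/∂y = 2(y - t) = 2(-3 - 3) = -12
∂y/∂w = x = 1
∂L/∂w = ∂L/∂y · ∂y/∂w = -12 × 1 = -12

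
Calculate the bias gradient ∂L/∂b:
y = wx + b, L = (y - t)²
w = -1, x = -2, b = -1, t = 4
∂L/∂b = -6

y = wx + b = (-1)(-2) + -1 = 1
∂L/∂y = 2(y - t) = 2(1 - 4) = -6
∂y/∂b = 1
∂L/∂b = ∂L/∂y · ∂y/∂b = -6 × 1 = -6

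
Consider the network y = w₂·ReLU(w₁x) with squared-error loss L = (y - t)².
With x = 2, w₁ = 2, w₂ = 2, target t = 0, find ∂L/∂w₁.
∂L/∂w₁ = 64

Forward pass:
z = w₁x = 2×2 = 4
h = ReLU(4) = 4
y = w₂h = 2×4 = 8

Backward pass:
∂L/∂y = 2(y - t) = 2(8 - 0) = 16
∂y/∂h = w₂ = 2
∂h/∂z = 1 (ReLU derivative)
∂z/∂w₁ = x = 2

∂L/∂w₁ = 16 × 2 × 1 × 2 = 64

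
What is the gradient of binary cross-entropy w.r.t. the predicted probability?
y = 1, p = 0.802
∂L/∂p = -1.247

∂L/∂p = -y/p + (1-y)/(1-p) = -1/0.802 + 0 = -1.247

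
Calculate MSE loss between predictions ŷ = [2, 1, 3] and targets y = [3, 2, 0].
MSE = 3.667

MSE = (1/3)((2-3)² + (1-2)² + (3-0)²) = (1/3)(1 + 1 + 9) = 3.667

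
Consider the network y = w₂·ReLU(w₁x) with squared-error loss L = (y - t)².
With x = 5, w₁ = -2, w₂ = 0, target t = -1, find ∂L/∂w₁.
∂L/∂w₁ = 0

Forward pass:
z = w₁x = -2×5 = -10
h = ReLU(-10) = 0
y = w₂h = 0×0 = 0

Backward pass:
∂L/∂y = 2(y - t) = 2(0 - -1) = 2
∂y/∂h = w₂ = 0
∂h/∂z = 0 (ReLU derivative)
∂z/∂w₁ = x = 5

∂L/∂w₁ = 2 × 0 × 0 × 5 = 0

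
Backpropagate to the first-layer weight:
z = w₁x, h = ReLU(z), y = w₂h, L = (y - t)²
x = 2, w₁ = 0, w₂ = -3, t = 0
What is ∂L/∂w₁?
∂L/∂w₁ = 0

Forward pass:
z = w₁x = 0×2 = 0
h = ReLU(0) = 0
y = w₂h = -3×0 = 0

Backward pass:
∂L/∂y = 2(y - t) = 2(0 - 0) = 0
∂y/∂h = w₂ = -3
∂h/∂z = 0 (ReLU derivative)
∂z/∂w₁ = x = 2

∂L/∂w₁ = 0 × -3 × 0 × 2 = 0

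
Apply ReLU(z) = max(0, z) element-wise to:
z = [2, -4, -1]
h = [2, 0, 0]

ReLU applied element-wise: max(0,2)=2, max(0,-4)=0, max(0,-1)=0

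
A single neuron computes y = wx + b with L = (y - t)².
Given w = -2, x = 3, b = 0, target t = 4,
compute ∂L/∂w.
∂L/∂w = -60

y = wx + b = (-2)(3) + 0 = -6
∂L/∂y = 2(y - t) = 2(-6 - 4) = -20
∂y/∂w = x = 3
∂L/∂w = ∂L/∂y · ∂y/∂w = -20 × 3 = -60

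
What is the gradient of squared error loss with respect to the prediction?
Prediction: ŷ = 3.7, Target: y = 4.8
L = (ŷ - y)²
∂L/∂ŷ = -2.2

∂L/∂ŷ = 2(ŷ - y) = 2(3.7 - 4.8) = 2(-1.1) = -2.2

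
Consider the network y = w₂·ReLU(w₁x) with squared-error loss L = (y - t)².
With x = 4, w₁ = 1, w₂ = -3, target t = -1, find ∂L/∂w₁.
∂L/∂w₁ = 264

Forward pass:
z = w₁x = 1×4 = 4
h = ReLU(4) = 4
y = w₂h = -3×4 = -12

Backward pass:
∂L/∂y = 2(y - t) = 2(-12 - -1) = -22
∂y/∂h = w₂ = -3
∂h/∂z = 1 (ReLU derivative)
∂z/∂w₁ = x = 4

∂L/∂w₁ = -22 × -3 × 1 × 4 = 264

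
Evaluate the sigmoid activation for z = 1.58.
0.8292

sigmoid(1.58) = 1/(1 + e^(-1.58)) = 1/(1 + 0.206) = 0.8292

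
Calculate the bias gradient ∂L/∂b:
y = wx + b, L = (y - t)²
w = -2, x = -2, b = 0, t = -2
∂L/∂b = 12

y = wx + b = (-2)(-2) + 0 = 4
∂L/∂y = 2(y - t) = 2(4 - -2) = 12
∂y/∂b = 1
∂L/∂b = ∂L/∂y · ∂y/∂b = 12 × 1 = 12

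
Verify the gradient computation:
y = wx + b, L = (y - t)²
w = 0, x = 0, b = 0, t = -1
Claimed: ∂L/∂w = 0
Correct

y = (0)(0) + 0 = 0
∂L/∂y = 2(y - t) = 2(0 - -1) = 2
∂y/∂w = x = 0
∂L/∂w = 2 × 0 = 0

Claimed value: 0
Correct: The correct gradient is 0.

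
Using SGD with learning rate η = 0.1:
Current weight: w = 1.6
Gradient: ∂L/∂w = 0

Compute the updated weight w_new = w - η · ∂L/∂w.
w_new = 1.6

w_new = w - η·∂L/∂w = 1.6 - 0.1×(0) = 1.6 - (0) = 1.6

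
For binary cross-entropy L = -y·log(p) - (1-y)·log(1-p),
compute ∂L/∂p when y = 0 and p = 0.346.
∂L/∂p = 1.529

∂L/∂p = -y/p + (1-y)/(1-p) = 0 + 1/0.654 = 1.529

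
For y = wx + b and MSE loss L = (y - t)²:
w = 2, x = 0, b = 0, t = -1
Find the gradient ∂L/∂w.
∂L/∂w = 0

y = wx + b = (2)(0) + 0 = 0
∂L/∂y = 2(y - t) = 2(0 - -1) = 2
∂y/∂w = x = 0
∂L/∂w = ∂L/∂y · ∂y/∂w = 2 × 0 = 0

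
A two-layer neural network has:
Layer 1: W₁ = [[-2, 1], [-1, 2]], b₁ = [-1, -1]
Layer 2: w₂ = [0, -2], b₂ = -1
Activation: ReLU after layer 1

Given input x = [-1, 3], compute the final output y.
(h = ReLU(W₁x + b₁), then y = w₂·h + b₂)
y = -13

Layer 1 pre-activation: z₁ = [4, 6]
After ReLU: h = [4, 6]
Layer 2 output: y = 0×4 + -2×6 + -1 = -13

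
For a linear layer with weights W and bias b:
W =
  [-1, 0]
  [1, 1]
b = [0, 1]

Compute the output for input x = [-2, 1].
y = [2, 0]

Wx = [-1×-2 + 0×1, 1×-2 + 1×1]
   = [2, -1]
y = Wx + b = [2 + 0, -1 + 1] = [2, 0]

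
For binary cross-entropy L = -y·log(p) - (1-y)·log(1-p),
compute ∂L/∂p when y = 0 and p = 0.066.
∂L/∂p = 1.071

∂L/∂p = -y/p + (1-y)/(1-p) = 0 + 1/0.934 = 1.071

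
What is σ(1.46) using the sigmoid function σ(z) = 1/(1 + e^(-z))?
0.8115

sigmoid(1.46) = 1/(1 + e^(-1.46)) = 1/(1 + 0.2322) = 0.8115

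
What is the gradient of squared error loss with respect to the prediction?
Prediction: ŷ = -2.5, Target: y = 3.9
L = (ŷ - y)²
∂L/∂ŷ = -12.8

∂L/∂ŷ = 2(ŷ - y) = 2(-2.5 - 3.9) = 2(-6.4) = -12.8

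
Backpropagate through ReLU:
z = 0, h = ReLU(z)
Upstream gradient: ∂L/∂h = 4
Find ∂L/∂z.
∂L/∂z = 0

h = ReLU(0) = 0
At z = 0: ∂h/∂z = 0 (by convention)
∂L/∂z = ∂L/∂h · ∂h/∂z = 4 × 0 = 0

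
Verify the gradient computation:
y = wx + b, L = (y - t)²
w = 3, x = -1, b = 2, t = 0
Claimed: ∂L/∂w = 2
Correct

y = (3)(-1) + 2 = -1
∂L/∂y = 2(y - t) = 2(-1 - 0) = -2
∂y/∂w = x = -1
∂L/∂w = -2 × -1 = 2

Claimed value: 2
Correct: The correct gradient is 2.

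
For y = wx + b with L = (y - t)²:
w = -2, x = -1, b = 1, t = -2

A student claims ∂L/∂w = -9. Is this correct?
Incorrect

y = (-2)(-1) + 1 = 3
∂L/∂y = 2(y - t) = 2(3 - -2) = 10
∂y/∂w = x = -1
∂L/∂w = 10 × -1 = -10

Claimed value: -9
Incorrect: The correct gradient is -10.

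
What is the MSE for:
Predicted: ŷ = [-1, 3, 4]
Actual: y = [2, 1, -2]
MSE = 16.33

MSE = (1/3)((-1-2)² + (3-1)² + (4--2)²) = (1/3)(9 + 4 + 36) = 16.33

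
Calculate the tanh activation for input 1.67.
0.9316

tanh(1.67) = (e^(1.67) - e^(-1.67))/(e^(1.67) + e^(-1.67)) = 0.9316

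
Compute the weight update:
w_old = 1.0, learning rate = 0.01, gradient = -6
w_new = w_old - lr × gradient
w_new = 1.06

w_new = w - η·∂L/∂w = 1.0 - 0.01×(-6) = 1.0 - (-0.06) = 1.06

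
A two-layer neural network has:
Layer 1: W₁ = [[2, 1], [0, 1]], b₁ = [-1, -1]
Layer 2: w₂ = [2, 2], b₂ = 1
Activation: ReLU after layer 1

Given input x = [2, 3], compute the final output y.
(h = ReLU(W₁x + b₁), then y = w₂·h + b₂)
y = 17

Layer 1 pre-activation: z₁ = [6, 2]
After ReLU: h = [6, 2]
Layer 2 output: y = 2×6 + 2×2 + 1 = 17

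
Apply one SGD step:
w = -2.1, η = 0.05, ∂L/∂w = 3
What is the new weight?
w_new = -2.25

w_new = w - η·∂L/∂w = -2.1 - 0.05×(3) = -2.1 - (0.15) = -2.25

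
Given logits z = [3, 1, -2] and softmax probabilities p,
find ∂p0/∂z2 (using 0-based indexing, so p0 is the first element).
∂p0/∂z2 = -0.005166

p = softmax(z) = [0.8756, 0.1185, 0.0059]
p0 = 0.8756, p2 = 0.0059

∂p0/∂z2 = -p0 × p2 = -0.8756 × 0.0059 = -0.005166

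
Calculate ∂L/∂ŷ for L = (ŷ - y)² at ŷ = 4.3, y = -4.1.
∂L/∂ŷ = 16.8

∂L/∂ŷ = 2(ŷ - y) = 2(4.3 - -4.1) = 2(8.4) = 16.8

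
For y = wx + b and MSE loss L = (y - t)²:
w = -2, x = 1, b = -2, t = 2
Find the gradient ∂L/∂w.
∂L/∂w = -12

y = wx + b = (-2)(1) + -2 = -4
∂L/∂y = 2(y - t) = 2(-4 - 2) = -12
∂y/∂w = x = 1
∂L/∂w = ∂L/∂y · ∂y/∂w = -12 × 1 = -12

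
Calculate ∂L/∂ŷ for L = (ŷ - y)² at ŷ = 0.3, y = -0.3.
∂L/∂ŷ = 1.2

∂L/∂ŷ = 2(ŷ - y) = 2(0.3 - -0.3) = 2(0.6) = 1.2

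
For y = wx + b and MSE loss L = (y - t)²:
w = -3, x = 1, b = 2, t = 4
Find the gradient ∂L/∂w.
∂L/∂w = -10

y = wx + b = (-3)(1) + 2 = -1
∂L/∂y = 2(y - t) = 2(-1 - 4) = -10
∂y/∂w = x = 1
∂L/∂w = ∂L/∂y · ∂y/∂w = -10 × 1 = -10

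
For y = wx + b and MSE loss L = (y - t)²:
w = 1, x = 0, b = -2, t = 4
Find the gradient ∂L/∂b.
∂L/∂b = -12

y = wx + b = (1)(0) + -2 = -2
∂L/∂y = 2(y - t) = 2(-2 - 4) = -12
∂y/∂b = 1
∂L/∂b = ∂L/∂y · ∂y/∂b = -12 × 1 = -12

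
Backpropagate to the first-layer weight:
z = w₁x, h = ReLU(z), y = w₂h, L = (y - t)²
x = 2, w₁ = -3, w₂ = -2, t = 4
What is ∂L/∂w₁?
∂L/∂w₁ = 0

Forward pass:
z = w₁x = -3×2 = -6
h = ReLU(-6) = 0
y = w₂h = -2×0 = 0

Backward pass:
∂L/∂y = 2(y - t) = 2(0 - 4) = -8
∂y/∂h = w₂ = -2
∂h/∂z = 0 (ReLU derivative)
∂z/∂w₁ = x = 2

∂L/∂w₁ = -8 × -2 × 0 × 2 = 0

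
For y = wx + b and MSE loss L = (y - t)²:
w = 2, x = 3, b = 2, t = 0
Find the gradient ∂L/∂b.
∂L/∂b = 16

y = wx + b = (2)(3) + 2 = 8
∂L/∂y = 2(y - t) = 2(8 - 0) = 16
∂y/∂b = 1
∂L/∂b = ∂L/∂y · ∂y/∂b = 16 × 1 = 16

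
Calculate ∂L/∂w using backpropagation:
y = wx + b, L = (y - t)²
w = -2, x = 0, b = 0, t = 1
∂L/∂w = 0

y = wx + b = (-2)(0) + 0 = 0
∂L/∂y = 2(y - t) = 2(0 - 1) = -2
∂y/∂w = x = 0
∂L/∂w = ∂L/∂y · ∂y/∂w = -2 × 0 = 0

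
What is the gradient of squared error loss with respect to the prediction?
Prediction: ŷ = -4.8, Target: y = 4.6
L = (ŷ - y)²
∂L/∂ŷ = -18.8

∂L/∂ŷ = 2(ŷ - y) = 2(-4.8 - 4.6) = 2(-9.4) = -18.8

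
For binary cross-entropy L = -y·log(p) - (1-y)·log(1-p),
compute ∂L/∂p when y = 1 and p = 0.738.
∂L/∂p = -1.355

∂L/∂p = -y/p + (1-y)/(1-p) = -1/0.738 + 0 = -1.355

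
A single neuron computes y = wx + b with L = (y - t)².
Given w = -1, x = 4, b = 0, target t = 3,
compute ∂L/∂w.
∂L/∂w = -56

y = wx + b = (-1)(4) + 0 = -4
∂L/∂y = 2(y - t) = 2(-4 - 3) = -14
∂y/∂w = x = 4
∂L/∂w = ∂L/∂y · ∂y/∂w = -14 × 4 = -56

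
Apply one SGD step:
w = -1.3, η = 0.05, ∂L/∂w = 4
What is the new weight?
w_new = -1.5

w_new = w - η·∂L/∂w = -1.3 - 0.05×(4) = -1.3 - (0.2) = -1.5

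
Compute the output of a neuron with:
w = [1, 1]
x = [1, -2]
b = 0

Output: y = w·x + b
y = -1

y = (1)(1) + (1)(-2) + 0 = -1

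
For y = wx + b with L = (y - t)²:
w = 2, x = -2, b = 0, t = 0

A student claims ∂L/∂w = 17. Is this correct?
Incorrect

y = (2)(-2) + 0 = -4
∂L/∂y = 2(y - t) = 2(-4 - 0) = -8
∂y/∂w = x = -2
∂L/∂w = -8 × -2 = 16

Claimed value: 17
Incorrect: The correct gradient is 16.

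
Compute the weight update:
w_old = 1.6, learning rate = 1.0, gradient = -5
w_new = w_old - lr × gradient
w_new = 6.6

w_new = w - η·∂L/∂w = 1.6 - 1.0×(-5) = 1.6 - (-5) = 6.6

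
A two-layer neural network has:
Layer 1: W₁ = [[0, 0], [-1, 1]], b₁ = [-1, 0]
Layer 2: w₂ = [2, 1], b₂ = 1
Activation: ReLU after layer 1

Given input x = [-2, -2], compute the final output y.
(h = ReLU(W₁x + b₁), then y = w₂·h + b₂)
y = 1

Layer 1 pre-activation: z₁ = [-1, 0]
After ReLU: h = [0, 0]
Layer 2 output: y = 2×0 + 1×0 + 1 = 1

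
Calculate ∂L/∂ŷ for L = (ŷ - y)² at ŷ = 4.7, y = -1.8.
∂L/∂ŷ = 13.0

∂L/∂ŷ = 2(ŷ - y) = 2(4.7 - -1.8) = 2(6.5) = 13.0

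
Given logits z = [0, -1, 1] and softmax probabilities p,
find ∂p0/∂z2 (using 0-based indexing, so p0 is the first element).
∂p0/∂z2 = -0.1628

p = softmax(z) = [0.2447, 0.09003, 0.6652]
p0 = 0.2447, p2 = 0.6652

∂p0/∂z2 = -p0 × p2 = -0.2447 × 0.6652 = -0.1628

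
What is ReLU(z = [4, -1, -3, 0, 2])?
h = [4, 0, 0, 0, 2]

ReLU applied element-wise: max(0,4)=4, max(0,-1)=0, max(0,-3)=0, max(0,0)=0, max(0,2)=2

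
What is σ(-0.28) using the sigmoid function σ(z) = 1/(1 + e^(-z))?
0.4305

sigmoid(-0.28) = 1/(1 + e^(0.28)) = 1/(1 + 1.323) = 0.4305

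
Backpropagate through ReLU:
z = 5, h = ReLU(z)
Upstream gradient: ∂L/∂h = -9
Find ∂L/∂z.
∂L/∂z = -9

h = ReLU(5) = 5
Since z > 0: ∂h/∂z = 1
∂L/∂z = ∂L/∂h · ∂h/∂z = -9 × 1 = -9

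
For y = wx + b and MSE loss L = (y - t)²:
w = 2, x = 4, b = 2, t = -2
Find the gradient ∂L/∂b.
∂L/∂b = 24

y = wx + b = (2)(4) + 2 = 10
∂L/∂y = 2(y - t) = 2(10 - -2) = 24
∂y/∂b = 1
∂L/∂b = ∂L/∂y · ∂y/∂b = 24 × 1 = 24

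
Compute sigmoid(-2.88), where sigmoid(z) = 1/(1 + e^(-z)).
0.05315

sigmoid(-2.88) = 1/(1 + e^(2.88)) = 1/(1 + 17.81) = 0.05315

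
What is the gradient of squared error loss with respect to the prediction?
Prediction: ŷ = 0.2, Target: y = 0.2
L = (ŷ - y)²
∂L/∂ŷ = 0.0

∂L/∂ŷ = 2(ŷ - y) = 2(0.2 - 0.2) = 2(0.0) = 0.0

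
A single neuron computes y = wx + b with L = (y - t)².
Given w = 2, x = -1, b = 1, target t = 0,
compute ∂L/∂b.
∂L/∂b = -2

y = wx + b = (2)(-1) + 1 = -1
∂L/∂y = 2(y - t) = 2(-1 - 0) = -2
∂y/∂b = 1
∂L/∂b = ∂L/∂y · ∂y/∂b = -2 × 1 = -2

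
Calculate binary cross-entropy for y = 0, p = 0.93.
L = 2.659

L = -0·log(0.93) - 1·log(0.07) = -log(0.07) = 2.659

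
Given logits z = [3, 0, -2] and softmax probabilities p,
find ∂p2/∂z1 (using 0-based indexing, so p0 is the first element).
∂p2/∂z1 = -0.0003005

p = softmax(z) = [0.9465, 0.04712, 0.006377]
p2 = 0.006377, p1 = 0.04712

∂p2/∂z1 = -p2 × p1 = -0.006377 × 0.04712 = -0.0003005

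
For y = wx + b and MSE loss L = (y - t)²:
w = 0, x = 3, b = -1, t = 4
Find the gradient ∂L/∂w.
∂L/∂w = -30

y = wx + b = (0)(3) + -1 = -1
∂L/∂y = 2(y - t) = 2(-1 - 4) = -10
∂y/∂w = x = 3
∂L/∂w = ∂L/∂y · ∂y/∂w = -10 × 3 = -30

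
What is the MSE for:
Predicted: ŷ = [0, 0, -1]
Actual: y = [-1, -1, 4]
MSE = 9

MSE = (1/3)((0--1)² + (0--1)² + (-1-4)²) = (1/3)(1 + 1 + 25) = 9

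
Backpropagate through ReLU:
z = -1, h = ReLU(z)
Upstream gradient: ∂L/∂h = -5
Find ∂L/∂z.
∂L/∂z = 0

h = ReLU(-1) = 0
Since z < 0: ∂h/∂z = 0
∂L/∂z = ∂L/∂h · ∂h/∂z = -5 × 0 = 0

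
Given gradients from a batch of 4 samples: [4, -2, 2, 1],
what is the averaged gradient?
Average gradient = 1.25

Average = (1/4)(4 + -2 + 2 + 1) = 5/4 = 1.25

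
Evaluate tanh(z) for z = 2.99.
0.995

tanh(2.99) = (e^(2.99) - e^(-2.99))/(e^(2.99) + e^(-2.99)) = 0.995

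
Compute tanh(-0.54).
-0.493

tanh(-0.54) = (e^(-0.54) - e^(0.54))/(e^(-0.54) + e^(0.54)) = -0.493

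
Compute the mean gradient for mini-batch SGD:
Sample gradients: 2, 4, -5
Average gradient = 0.3333

Average = (1/3)(2 + 4 + -5) = 1/3 = 0.3333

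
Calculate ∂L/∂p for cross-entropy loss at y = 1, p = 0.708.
∂L/∂p = -1.412

∂L/∂p = -y/p + (1-y)/(1-p) = -1/0.708 + 0 = -1.412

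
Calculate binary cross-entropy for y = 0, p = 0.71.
L = 1.238

L = -0·log(0.71) - 1·log(0.29) = -log(0.29) = 1.238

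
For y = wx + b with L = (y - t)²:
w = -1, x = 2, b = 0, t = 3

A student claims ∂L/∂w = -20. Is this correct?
Correct

y = (-1)(2) + 0 = -2
∂L/∂y = 2(y - t) = 2(-2 - 3) = -10
∂y/∂w = x = 2
∂L/∂w = -10 × 2 = -20

Claimed value: -20
Correct: The correct gradient is -20.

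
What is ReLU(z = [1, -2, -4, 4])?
h = [1, 0, 0, 4]

ReLU applied element-wise: max(0,1)=1, max(0,-2)=0, max(0,-4)=0, max(0,4)=4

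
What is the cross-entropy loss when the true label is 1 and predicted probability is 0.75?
L = 0.2877

L = -1·log(0.75) - 0·log(0.25) = -log(0.75) = 0.2877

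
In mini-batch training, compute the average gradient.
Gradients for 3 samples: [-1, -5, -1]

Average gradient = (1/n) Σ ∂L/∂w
Average gradient = -2.333

Average = (1/3)(-1 + -5 + -1) = -7/3 = -2.333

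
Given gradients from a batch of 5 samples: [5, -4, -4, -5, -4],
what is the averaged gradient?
Average gradient = -2.4

Average = (1/5)(5 + -4 + -4 + -5 + -4) = -12/5 = -2.4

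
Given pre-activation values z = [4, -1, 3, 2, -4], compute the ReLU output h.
h = [4, 0, 3, 2, 0]

ReLU applied element-wise: max(0,4)=4, max(0,-1)=0, max(0,3)=3, max(0,2)=2, max(0,-4)=0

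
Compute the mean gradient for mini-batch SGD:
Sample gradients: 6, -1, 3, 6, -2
Average gradient = 2.4

Average = (1/5)(6 + -1 + 3 + 6 + -2) = 12/5 = 2.4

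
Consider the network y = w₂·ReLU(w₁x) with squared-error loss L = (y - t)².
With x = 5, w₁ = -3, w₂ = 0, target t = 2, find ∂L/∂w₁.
∂L/∂w₁ = 0

Forward pass:
z = w₁x = -3×5 = -15
h = ReLU(-15) = 0
y = w₂h = 0×0 = 0

Backward pass:
∂L/∂y = 2(y - t) = 2(0 - 2) = -4
∂y/∂h = w₂ = 0
∂h/∂z = 0 (ReLU derivative)
∂z/∂w₁ = x = 5

∂L/∂w₁ = -4 × 0 × 0 × 5 = 0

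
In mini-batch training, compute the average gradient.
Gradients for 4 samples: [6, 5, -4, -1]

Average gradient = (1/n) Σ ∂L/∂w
Average gradient = 1.5

Average = (1/4)(6 + 5 + -4 + -1) = 6/4 = 1.5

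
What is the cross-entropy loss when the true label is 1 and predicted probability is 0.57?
L = 0.5621

L = -1·log(0.57) - 0·log(0.43) = -log(0.57) = 0.5621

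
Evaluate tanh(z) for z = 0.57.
0.5154

tanh(0.57) = (e^(0.57) - e^(-0.57))/(e^(0.57) + e^(-0.57)) = 0.5154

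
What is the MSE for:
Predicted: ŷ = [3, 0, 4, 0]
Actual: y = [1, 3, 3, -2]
MSE = 4.5

MSE = (1/4)((3-1)² + (0-3)² + (4-3)² + (0--2)²) = (1/4)(4 + 9 + 1 + 4) = 4.5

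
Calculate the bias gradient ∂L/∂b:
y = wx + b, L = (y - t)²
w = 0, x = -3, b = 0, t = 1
∂L/∂b = -2

y = wx + b = (0)(-3) + 0 = 0
∂L/∂y = 2(y - t) = 2(0 - 1) = -2
∂y/∂b = 1
∂L/∂b = ∂L/∂y · ∂y/∂b = -2 × 1 = -2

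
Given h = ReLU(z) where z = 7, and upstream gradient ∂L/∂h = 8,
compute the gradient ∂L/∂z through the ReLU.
∂L/∂z = 8

h = ReLU(7) = 7
Since z > 0: ∂h/∂z = 1
∂L/∂z = ∂L/∂h · ∂h/∂z = 8 × 1 = 8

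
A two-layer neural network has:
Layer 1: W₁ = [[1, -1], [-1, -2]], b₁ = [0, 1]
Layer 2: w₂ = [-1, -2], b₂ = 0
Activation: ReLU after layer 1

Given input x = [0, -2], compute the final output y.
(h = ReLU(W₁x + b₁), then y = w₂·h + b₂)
y = -12

Layer 1 pre-activation: z₁ = [2, 5]
After ReLU: h = [2, 5]
Layer 2 output: y = -1×2 + -2×5 + 0 = -12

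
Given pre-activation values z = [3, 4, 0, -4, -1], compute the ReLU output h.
h = [3, 4, 0, 0, 0]

ReLU applied element-wise: max(0,3)=3, max(0,4)=4, max(0,0)=0, max(0,-4)=0, max(0,-1)=0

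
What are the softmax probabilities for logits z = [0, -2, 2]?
p = [0.1173, 0.0159, 0.8668]

exp(z) = [1, 0.1353, 7.389]
Sum = 8.524
p = [0.1173, 0.0159, 0.8668]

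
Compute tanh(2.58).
0.9886

tanh(2.58) = (e^(2.58) - e^(-2.58))/(e^(2.58) + e^(-2.58)) = 0.9886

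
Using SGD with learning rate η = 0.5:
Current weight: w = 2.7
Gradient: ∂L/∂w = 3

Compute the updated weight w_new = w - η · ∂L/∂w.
w_new = 1.2

w_new = w - η·∂L/∂w = 2.7 - 0.5×(3) = 2.7 - (1.5) = 1.2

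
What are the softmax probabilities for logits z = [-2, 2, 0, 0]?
p = [0.0142, 0.7758, 0.105, 0.105]

exp(z) = [0.1353, 7.389, 1, 1]
Sum = 9.524
p = [0.0142, 0.7758, 0.105, 0.105]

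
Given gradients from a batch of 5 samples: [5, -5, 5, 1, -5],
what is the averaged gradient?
Average gradient = 0.2

Average = (1/5)(5 + -5 + 5 + 1 + -5) = 1/5 = 0.2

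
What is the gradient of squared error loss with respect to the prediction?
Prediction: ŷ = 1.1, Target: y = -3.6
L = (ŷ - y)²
∂L/∂ŷ = 9.4

∂L/∂ŷ = 2(ŷ - y) = 2(1.1 - -3.6) = 2(4.7) = 9.4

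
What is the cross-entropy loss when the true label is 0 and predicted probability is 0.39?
L = 0.4943

L = -0·log(0.39) - 1·log(0.61) = -log(0.61) = 0.4943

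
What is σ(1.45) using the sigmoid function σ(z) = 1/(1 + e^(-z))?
0.81

sigmoid(1.45) = 1/(1 + e^(-1.45)) = 1/(1 + 0.2346) = 0.81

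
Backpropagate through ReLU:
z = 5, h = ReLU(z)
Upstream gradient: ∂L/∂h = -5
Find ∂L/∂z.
∂L/∂z = -5

h = ReLU(5) = 5
Since z > 0: ∂h/∂z = 1
∂L/∂z = ∂L/∂h · ∂h/∂z = -5 × 1 = -5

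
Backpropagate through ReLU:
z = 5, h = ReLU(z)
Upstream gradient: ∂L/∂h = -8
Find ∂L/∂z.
∂L/∂z = -8

h = ReLU(5) = 5
Since z > 0: ∂h/∂z = 1
∂L/∂z = ∂L/∂h · ∂h/∂z = -8 × 1 = -8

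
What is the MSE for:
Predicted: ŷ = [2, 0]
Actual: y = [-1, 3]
MSE = 9

MSE = (1/2)((2--1)² + (0-3)²) = (1/2)(9 + 9) = 9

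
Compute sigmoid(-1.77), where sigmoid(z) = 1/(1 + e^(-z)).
0.1455

sigmoid(-1.77) = 1/(1 + e^(1.77)) = 1/(1 + 5.871) = 0.1455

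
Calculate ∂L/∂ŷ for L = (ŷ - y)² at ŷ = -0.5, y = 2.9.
∂L/∂ŷ = -6.8

∂L/∂ŷ = 2(ŷ - y) = 2(-0.5 - 2.9) = 2(-3.4) = -6.8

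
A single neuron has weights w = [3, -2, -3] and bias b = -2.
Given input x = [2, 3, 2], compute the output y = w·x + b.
y = -8

y = (3)(2) + (-2)(3) + (-3)(2) + -2 = -8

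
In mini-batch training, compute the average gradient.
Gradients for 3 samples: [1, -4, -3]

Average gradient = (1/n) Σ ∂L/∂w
Average gradient = -2

Average = (1/3)(1 + -4 + -3) = -6/3 = -2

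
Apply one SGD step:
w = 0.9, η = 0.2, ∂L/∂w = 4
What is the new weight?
w_new = 0.1

w_new = w - η·∂L/∂w = 0.9 - 0.2×(4) = 0.9 - (0.8) = 0.1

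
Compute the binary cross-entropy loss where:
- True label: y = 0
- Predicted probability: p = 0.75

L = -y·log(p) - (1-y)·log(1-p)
L = 1.386

L = -0·log(0.75) - 1·log(0.25) = -log(0.25) = 1.386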